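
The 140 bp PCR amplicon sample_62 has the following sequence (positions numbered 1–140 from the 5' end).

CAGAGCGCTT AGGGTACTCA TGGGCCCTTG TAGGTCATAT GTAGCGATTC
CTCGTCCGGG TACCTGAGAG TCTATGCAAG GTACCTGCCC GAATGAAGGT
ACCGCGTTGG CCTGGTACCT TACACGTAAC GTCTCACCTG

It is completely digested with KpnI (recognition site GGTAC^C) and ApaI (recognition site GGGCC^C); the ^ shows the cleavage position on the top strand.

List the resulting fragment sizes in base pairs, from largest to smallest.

37, 26, 22, 21, 18, 16 bp

KpnI sites (GGTACC) start at positions 59, 80, 98, 114.
KpnI cuts after base 5 of each site (before the last base), so after positions 63, 84, 102, 118.
The ApaI site (GGGCCC) starts at position 22.
ApaI cuts after base 5 of each site (before the last base), so after position 26.
Combined cut positions: 26, 63, 84, 102, 118.
Linear molecule, 5 cuts → 6 fragments:
  1–26 → 26 bp
  27–63 → 37 bp
  64–84 → 21 bp
  85–102 → 18 bp
  103–118 → 16 bp
  119–140 → 22 bp
Sorted largest to smallest: 37, 26, 22, 21, 18, 16 bp.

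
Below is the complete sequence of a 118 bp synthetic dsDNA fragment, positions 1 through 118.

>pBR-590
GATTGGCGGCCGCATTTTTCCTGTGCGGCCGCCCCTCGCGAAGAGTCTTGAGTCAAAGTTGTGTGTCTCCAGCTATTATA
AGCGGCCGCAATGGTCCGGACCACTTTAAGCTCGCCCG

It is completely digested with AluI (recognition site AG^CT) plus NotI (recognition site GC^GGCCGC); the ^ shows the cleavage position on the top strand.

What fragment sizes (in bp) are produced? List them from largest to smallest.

AluI sites (AGCT) start at positions 71, 109.
AluI cuts after base 2 of each site, so after positions 72, 110.
NotI sites (GCGGCCGC) start at positions 6, 25, 82.
NotI cuts after base 2 of each site, so after positions 7, 26, 83.
Combined cut positions: 7, 26, 72, 83, 110.
Linear molecule, 5 cuts → 6 fragments:
  1–7 → 7 bp
  8–26 → 19 bp
  27–72 → 46 bp
  73–83 → 11 bp
  84–110 → 27 bp
  111–118 → 8 bp
Sorted largest to smallest: 46, 27, 19, 11, 8, 7 bp.

46, 27, 19, 11, 8, 7 bp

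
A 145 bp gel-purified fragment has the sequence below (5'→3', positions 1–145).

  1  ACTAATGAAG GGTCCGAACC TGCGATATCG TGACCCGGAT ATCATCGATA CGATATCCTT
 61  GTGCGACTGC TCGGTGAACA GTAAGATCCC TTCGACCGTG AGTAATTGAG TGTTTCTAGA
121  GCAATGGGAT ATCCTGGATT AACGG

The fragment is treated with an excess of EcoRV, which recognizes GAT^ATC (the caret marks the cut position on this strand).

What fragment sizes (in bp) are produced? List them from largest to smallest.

76, 26, 15, 14, 14 bp

EcoRV sites (GATATC) start at positions 24, 38, 52, 128.
EcoRV cuts after base 3 of each site, so after positions 26, 40, 54, 130.
Linear molecule, 4 cuts → 5 fragments:
  1–26 → 26 bp
  27–40 → 14 bp
  41–54 → 14 bp
  55–130 → 76 bp
  131–145 → 15 bp
Sorted largest to smallest: 76, 26, 15, 14, 14 bp.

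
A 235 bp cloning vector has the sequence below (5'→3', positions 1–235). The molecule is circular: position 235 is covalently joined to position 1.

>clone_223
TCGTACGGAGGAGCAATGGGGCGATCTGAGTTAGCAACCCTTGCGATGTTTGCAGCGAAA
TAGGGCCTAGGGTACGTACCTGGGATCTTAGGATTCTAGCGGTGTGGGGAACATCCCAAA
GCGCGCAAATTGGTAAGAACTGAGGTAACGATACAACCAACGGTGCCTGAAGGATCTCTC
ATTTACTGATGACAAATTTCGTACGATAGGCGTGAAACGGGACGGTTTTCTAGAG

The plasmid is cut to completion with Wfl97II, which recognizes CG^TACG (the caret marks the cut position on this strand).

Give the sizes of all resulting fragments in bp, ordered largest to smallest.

Wfl97II sites (CGTACG) start at positions 2, 200.
Wfl97II cuts after base 2 of each site, so after positions 3, 201.
Circular molecule, 2 cuts → 2 fragments:
  4–201 → 198 bp
  202–235 then 1–3 → 34 + 3 = 37 bp
Sorted largest to smallest: 198, 37 bp.

198, 37 bp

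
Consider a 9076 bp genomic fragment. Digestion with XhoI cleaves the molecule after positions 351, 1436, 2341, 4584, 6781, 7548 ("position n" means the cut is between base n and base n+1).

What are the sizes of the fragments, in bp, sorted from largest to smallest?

Linear molecule, 6 cuts → 7 fragments:
  351 − 0 = 351 bp
  1436 − 351 = 1085 bp
  2341 − 1436 = 905 bp
  4584 − 2341 = 2243 bp
  6781 − 4584 = 2197 bp
  7548 − 6781 = 767 bp
  9076 − 7548 = 1528 bp
Sorted largest to smallest: 2243, 2197, 1528, 1085, 905, 767, 351 bp.

2243, 2197, 1528, 1085, 905, 767, 351 bp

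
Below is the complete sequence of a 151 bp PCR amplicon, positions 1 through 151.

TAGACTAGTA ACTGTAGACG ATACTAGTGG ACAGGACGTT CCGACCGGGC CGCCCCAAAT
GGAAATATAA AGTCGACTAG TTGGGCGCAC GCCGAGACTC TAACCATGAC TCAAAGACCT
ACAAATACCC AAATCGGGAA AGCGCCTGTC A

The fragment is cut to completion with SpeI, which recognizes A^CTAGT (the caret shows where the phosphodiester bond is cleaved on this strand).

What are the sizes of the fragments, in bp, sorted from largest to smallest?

SpeI sites (ACTAGT) start at positions 4, 23, 76.
SpeI cuts after the first base of each site, so after positions 4, 23, 76.
Linear molecule, 3 cuts → 4 fragments:
  1–4 → 4 bp
  5–23 → 19 bp
  24–76 → 53 bp
  77–151 → 75 bp
Sorted largest to smallest: 75, 53, 19, 4 bp.

75, 53, 19, 4 bp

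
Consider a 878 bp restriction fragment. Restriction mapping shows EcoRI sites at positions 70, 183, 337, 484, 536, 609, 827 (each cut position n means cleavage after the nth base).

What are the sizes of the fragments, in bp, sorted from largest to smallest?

Linear molecule, 7 cuts → 8 fragments:
  70 − 0 = 70 bp
  183 − 70 = 113 bp
  337 − 183 = 154 bp
  484 − 337 = 147 bp
  536 − 484 = 52 bp
  609 − 536 = 73 bp
  827 − 609 = 218 bp
  878 − 827 = 51 bp
Sorted largest to smallest: 218, 154, 147, 113, 73, 70, 52, 51 bp.

218, 154, 147, 113, 73, 70, 52, 51 bp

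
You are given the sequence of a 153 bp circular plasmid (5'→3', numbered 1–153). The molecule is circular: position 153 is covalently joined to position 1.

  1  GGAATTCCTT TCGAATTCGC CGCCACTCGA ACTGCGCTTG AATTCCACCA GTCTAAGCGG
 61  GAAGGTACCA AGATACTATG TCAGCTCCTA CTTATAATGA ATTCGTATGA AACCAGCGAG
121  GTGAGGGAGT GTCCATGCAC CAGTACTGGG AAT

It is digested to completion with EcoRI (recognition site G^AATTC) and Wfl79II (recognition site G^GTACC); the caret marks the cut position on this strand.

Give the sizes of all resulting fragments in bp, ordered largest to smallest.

56, 35, 27, 24, 11 bp

EcoRI sites (GAATTC) start at positions 2, 13, 40, 99.
EcoRI cuts after the first base of each site, so after positions 2, 13, 40, 99.
The Wfl79II site (GGTACC) starts at position 64.
Wfl79II cuts after the first base of each site, so after position 64.
Combined cut positions: 2, 13, 40, 64, 99.
Circular molecule, 5 cuts → 5 fragments:
  3–13 → 11 bp
  14–40 → 27 bp
  41–64 → 24 bp
  65–99 → 35 bp
  100–153 then 1–2 → 54 + 2 = 56 bp
Sorted largest to smallest: 56, 35, 27, 24, 11 bp.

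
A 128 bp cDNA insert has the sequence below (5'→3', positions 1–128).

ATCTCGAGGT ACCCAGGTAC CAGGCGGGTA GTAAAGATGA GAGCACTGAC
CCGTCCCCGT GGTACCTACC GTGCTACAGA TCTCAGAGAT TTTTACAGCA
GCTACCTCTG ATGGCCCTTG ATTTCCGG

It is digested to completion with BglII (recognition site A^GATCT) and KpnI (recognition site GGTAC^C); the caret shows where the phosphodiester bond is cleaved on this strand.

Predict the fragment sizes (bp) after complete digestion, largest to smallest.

50, 45, 13, 12, 8 bp

The BglII site (AGATCT) starts at position 78.
BglII cuts after the first base of each site, so after position 78.
KpnI sites (GGTACC) start at positions 8, 16, 61.
KpnI cuts after base 5 of each site (before the last base), so after positions 12, 20, 65.
Combined cut positions: 12, 20, 65, 78.
Linear molecule, 4 cuts → 5 fragments:
  1–12 → 12 bp
  13–20 → 8 bp
  21–65 → 45 bp
  66–78 → 13 bp
  79–128 → 50 bp
Sorted largest to smallest: 50, 45, 13, 12, 8 bp.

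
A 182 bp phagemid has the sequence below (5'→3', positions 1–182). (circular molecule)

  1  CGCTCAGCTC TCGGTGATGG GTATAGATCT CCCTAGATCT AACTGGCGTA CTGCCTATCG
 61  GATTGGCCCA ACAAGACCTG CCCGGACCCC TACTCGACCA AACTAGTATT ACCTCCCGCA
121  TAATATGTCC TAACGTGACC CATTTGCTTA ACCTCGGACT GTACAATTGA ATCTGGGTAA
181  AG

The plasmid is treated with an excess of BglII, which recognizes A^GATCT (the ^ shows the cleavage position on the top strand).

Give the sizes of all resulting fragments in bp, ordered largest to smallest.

BglII sites (AGATCT) start at positions 25, 35.
BglII cuts after the first base of each site, so after positions 25, 35.
Circular molecule, 2 cuts → 2 fragments:
  26–35 → 10 bp
  36–182 then 1–25 → 147 + 25 = 172 bp
Sorted largest to smallest: 172, 10 bp.

172, 10 bp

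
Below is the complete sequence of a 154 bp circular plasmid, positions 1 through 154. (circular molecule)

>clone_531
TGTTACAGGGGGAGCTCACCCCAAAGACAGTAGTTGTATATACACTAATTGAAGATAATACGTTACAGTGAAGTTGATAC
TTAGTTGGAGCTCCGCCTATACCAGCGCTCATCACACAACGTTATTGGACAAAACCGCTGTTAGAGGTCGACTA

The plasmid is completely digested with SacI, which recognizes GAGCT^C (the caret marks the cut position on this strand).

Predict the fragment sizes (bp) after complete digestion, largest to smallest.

SacI sites (GAGCTC) start at positions 12, 88.
SacI cuts after base 5 of each site (before the last base), so after positions 16, 92.
Circular molecule, 2 cuts → 2 fragments:
  17–92 → 76 bp
  93–154 then 1–16 → 62 + 16 = 78 bp
Sorted largest to smallest: 78, 76 bp.

78, 76 bp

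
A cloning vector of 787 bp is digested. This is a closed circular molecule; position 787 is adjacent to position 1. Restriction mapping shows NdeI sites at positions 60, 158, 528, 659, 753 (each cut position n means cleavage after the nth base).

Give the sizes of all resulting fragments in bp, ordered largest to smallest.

370, 131, 98, 94, 94 bp

Circular molecule, 5 cuts → 5 fragments:
  158 − 60 = 98 bp
  528 − 158 = 370 bp
  659 − 528 = 131 bp
  753 − 659 = 94 bp
  wrap: 787 − 753 + 60 = 94 bp
Sorted largest to smallest: 370, 131, 98, 94, 94 bp.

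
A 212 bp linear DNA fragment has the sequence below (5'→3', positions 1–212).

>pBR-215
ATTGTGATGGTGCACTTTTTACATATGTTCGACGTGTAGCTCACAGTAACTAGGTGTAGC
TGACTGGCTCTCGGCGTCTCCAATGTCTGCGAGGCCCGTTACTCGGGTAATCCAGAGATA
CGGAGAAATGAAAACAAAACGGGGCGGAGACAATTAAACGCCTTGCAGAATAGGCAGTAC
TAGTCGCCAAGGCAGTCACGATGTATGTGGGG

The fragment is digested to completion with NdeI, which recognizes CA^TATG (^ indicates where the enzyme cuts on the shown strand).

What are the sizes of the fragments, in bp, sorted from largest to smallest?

The NdeI site (CATATG) starts at position 22.
NdeI cuts after base 2 of each site, so after position 23.
Linear molecule, 1 cut → 2 fragments:
  1–23 → 23 bp
  24–212 → 189 bp
Sorted largest to smallest: 189, 23 bp.

189, 23 bp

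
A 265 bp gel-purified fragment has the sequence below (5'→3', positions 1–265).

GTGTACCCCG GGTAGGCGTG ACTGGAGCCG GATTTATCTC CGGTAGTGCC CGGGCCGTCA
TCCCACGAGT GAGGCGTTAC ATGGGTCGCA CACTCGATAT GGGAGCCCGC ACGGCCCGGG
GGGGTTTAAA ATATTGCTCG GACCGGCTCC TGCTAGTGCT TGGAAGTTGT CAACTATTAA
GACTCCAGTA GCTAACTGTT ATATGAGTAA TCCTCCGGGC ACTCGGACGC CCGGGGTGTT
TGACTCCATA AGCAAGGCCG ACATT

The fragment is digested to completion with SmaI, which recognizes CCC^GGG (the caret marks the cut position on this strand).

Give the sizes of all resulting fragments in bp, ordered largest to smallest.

SmaI sites (CCCGGG) start at positions 7, 49, 115, 230.
SmaI cuts after base 3 of each site, so after positions 9, 51, 117, 232.
Linear molecule, 4 cuts → 5 fragments:
  1–9 → 9 bp
  10–51 → 42 bp
  52–117 → 66 bp
  118–232 → 115 bp
  233–265 → 33 bp
Sorted largest to smallest: 115, 66, 42, 33, 9 bp.

115, 66, 42, 33, 9 bp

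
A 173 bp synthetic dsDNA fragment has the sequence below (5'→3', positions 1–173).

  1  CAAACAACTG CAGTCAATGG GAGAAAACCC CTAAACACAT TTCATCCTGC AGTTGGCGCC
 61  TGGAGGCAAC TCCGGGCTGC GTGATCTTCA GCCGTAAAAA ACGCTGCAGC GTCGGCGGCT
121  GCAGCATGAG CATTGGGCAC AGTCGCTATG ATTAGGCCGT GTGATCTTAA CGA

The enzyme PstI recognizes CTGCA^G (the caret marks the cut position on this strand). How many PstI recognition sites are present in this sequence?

CTGCAG occurs starting at positions 8, 47, 104, 119.
PstI cuts at 4 sites.

4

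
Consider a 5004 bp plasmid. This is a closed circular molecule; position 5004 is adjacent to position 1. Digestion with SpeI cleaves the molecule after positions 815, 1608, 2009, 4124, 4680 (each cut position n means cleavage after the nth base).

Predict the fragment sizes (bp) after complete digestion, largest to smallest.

Circular molecule, 5 cuts → 5 fragments:
  1608 − 815 = 793 bp
  2009 − 1608 = 401 bp
  4124 − 2009 = 2115 bp
  4680 − 4124 = 556 bp
  wrap: 5004 − 4680 + 815 = 1139 bp
Sorted largest to smallest: 2115, 1139, 793, 556, 401 bp.

2115, 1139, 793, 556, 401 bp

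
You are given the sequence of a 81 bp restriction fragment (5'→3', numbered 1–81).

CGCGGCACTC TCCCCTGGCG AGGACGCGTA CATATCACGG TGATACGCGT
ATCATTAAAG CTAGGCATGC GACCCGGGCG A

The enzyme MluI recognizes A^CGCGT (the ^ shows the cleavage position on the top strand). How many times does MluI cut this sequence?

ACGCGT occurs starting at positions 24, 45.
MluI cuts at 2 sites.

2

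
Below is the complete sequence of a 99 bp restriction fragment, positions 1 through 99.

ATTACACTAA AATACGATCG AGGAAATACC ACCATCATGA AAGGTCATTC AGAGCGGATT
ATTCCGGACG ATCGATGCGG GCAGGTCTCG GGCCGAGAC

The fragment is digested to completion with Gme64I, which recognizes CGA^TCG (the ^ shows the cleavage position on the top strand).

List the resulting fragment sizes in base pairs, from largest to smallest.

54, 28, 17 bp

Gme64I sites (CGATCG) start at positions 15, 69.
Gme64I cuts after base 3 of each site, so after positions 17, 71.
Linear molecule, 2 cuts → 3 fragments:
  1–17 → 17 bp
  18–71 → 54 bp
  72–99 → 28 bp
Sorted largest to smallest: 54, 28, 17 bp.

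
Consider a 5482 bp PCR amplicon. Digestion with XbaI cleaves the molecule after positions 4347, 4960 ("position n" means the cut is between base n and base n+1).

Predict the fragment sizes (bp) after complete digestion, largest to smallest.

Linear molecule, 2 cuts → 3 fragments:
  4347 − 0 = 4347 bp
  4960 − 4347 = 613 bp
  5482 − 4960 = 522 bp
Sorted largest to smallest: 4347, 613, 522 bp.

4347, 613, 522 bp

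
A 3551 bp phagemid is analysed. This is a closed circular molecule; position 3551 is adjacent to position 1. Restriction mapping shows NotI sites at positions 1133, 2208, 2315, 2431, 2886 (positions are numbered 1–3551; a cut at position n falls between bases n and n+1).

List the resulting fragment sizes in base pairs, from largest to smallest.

Circular molecule, 5 cuts → 5 fragments:
  2208 − 1133 = 1075 bp
  2315 − 2208 = 107 bp
  2431 − 2315 = 116 bp
  2886 − 2431 = 455 bp
  wrap: 3551 − 2886 + 1133 = 1798 bp
Sorted largest to smallest: 1798, 1075, 455, 116, 107 bp.

1798, 1075, 455, 116, 107 bp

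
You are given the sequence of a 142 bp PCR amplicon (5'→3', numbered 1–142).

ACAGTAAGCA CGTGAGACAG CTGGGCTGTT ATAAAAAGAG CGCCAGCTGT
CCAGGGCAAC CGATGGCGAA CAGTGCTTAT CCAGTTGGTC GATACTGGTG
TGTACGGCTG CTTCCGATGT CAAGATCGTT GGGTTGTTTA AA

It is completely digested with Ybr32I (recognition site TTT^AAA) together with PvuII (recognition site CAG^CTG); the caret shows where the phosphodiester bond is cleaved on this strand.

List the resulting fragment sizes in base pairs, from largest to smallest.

93, 26, 20, 3 bp

The Ybr32I site (TTTAAA) starts at position 137.
Ybr32I cuts after base 3 of each site, so after position 139.
PvuII sites (CAGCTG) start at positions 18, 44.
PvuII cuts after base 3 of each site, so after positions 20, 46.
Combined cut positions: 20, 46, 139.
Linear molecule, 3 cuts → 4 fragments:
  1–20 → 20 bp
  21–46 → 26 bp
  47–139 → 93 bp
  140–142 → 3 bp
Sorted largest to smallest: 93, 26, 20, 3 bp.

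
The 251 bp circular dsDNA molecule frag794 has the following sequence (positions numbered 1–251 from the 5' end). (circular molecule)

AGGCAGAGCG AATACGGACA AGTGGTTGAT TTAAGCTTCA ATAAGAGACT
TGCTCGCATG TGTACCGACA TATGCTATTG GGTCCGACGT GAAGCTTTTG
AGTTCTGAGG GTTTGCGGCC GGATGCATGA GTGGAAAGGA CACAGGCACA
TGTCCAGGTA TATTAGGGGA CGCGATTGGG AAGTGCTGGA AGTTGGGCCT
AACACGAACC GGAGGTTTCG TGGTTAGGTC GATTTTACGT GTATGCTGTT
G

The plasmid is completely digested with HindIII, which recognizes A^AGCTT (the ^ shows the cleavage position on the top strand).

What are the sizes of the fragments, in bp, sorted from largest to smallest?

HindIII sites (AAGCTT) start at positions 33, 92.
HindIII cuts after the first base of each site, so after positions 33, 92.
Circular molecule, 2 cuts → 2 fragments:
  34–92 → 59 bp
  93–251 then 1–33 → 159 + 33 = 192 bp
Sorted largest to smallest: 192, 59 bp.

192, 59 bp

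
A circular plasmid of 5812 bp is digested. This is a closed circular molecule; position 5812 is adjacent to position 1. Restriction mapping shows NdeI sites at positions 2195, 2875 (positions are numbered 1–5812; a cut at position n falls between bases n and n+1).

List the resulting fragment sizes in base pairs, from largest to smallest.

Circular molecule, 2 cuts → 2 fragments:
  2875 − 2195 = 680 bp
  wrap: 5812 − 2875 + 2195 = 5132 bp
Sorted largest to smallest: 5132, 680 bp.

5132, 680 bp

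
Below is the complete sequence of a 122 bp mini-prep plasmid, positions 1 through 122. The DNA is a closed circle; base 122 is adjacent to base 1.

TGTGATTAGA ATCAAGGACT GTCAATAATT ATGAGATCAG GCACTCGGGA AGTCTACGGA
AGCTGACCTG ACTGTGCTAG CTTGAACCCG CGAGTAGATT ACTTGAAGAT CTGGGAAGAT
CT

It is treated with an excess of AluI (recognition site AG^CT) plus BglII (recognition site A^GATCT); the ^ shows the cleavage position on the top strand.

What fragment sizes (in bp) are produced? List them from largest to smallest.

AluI sites (AGCT) start at positions 61, 79.
AluI cuts after base 2 of each site, so after positions 62, 80.
BglII sites (AGATCT) start at positions 107, 117.
BglII cuts after the first base of each site, so after positions 107, 117.
Combined cut positions: 62, 80, 107, 117.
Circular molecule, 4 cuts → 4 fragments:
  63–80 → 18 bp
  81–107 → 27 bp
  108–117 → 10 bp
  118–122 then 1–62 → 5 + 62 = 67 bp
Sorted largest to smallest: 67, 27, 18, 10 bp.

67, 27, 18, 10 bp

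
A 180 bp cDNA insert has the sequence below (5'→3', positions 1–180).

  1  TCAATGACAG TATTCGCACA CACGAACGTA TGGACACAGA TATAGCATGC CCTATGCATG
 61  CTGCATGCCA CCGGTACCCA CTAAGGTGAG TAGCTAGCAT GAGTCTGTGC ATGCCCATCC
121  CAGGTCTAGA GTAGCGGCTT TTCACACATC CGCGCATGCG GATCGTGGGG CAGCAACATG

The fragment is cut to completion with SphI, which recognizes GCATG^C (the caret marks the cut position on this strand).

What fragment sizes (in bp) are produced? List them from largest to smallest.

49, 46, 45, 22, 11, 7 bp

SphI sites (GCATGC) start at positions 45, 56, 63, 109, 154.
SphI cuts after base 5 of each site (before the last base), so after positions 49, 60, 67, 113, 158.
Linear molecule, 5 cuts → 6 fragments:
  1–49 → 49 bp
  50–60 → 11 bp
  61–67 → 7 bp
  68–113 → 46 bp
  114–158 → 45 bp
  159–180 → 22 bp
Sorted largest to smallest: 49, 46, 45, 22, 11, 7 bp.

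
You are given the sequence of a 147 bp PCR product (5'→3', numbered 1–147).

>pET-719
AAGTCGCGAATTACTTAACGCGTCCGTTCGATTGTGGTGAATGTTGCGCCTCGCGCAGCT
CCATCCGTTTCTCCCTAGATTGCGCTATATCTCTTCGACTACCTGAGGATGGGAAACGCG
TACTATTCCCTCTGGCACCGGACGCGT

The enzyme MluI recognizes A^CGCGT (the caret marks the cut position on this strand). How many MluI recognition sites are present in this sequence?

ACGCGT occurs starting at positions 18, 116, 142.
MluI cuts at 3 sites.

3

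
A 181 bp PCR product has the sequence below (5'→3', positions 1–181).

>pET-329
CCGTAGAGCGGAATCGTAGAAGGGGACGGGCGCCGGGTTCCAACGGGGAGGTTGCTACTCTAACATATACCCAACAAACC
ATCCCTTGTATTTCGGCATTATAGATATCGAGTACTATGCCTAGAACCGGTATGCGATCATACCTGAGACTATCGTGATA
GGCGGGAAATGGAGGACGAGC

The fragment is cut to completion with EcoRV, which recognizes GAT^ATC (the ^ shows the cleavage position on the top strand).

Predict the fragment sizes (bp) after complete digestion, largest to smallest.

106, 75 bp

The EcoRV site (GATATC) starts at position 104.
EcoRV cuts after base 3 of each site, so after position 106.
Linear molecule, 1 cut → 2 fragments:
  1–106 → 106 bp
  107–181 → 75 bp
Sorted largest to smallest: 106, 75 bp.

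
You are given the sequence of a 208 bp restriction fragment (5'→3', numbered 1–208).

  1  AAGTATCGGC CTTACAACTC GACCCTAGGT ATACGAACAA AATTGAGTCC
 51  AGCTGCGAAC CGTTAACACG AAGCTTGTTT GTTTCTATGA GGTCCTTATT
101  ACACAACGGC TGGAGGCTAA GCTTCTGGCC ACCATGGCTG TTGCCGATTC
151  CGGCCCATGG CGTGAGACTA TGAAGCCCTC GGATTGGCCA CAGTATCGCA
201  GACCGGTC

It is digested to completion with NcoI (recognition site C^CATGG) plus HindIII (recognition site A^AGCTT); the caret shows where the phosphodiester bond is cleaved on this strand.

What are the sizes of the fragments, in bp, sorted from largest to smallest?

NcoI sites (CCATGG) start at positions 132, 155.
NcoI cuts after the first base of each site, so after positions 132, 155.
HindIII sites (AAGCTT) start at positions 71, 119.
HindIII cuts after the first base of each site, so after positions 71, 119.
Combined cut positions: 71, 119, 132, 155.
Linear molecule, 4 cuts → 5 fragments:
  1–71 → 71 bp
  72–119 → 48 bp
  120–132 → 13 bp
  133–155 → 23 bp
  156–208 → 53 bp
Sorted largest to smallest: 71, 53, 48, 23, 13 bp.

71, 53, 48, 23, 13 bp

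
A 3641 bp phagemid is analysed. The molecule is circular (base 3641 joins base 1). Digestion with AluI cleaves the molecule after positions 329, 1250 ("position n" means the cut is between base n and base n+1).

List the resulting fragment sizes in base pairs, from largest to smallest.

2720, 921 bp

Circular molecule, 2 cuts → 2 fragments:
  1250 − 329 = 921 bp
  wrap: 3641 − 1250 + 329 = 2720 bp
Sorted largest to smallest: 2720, 921 bp.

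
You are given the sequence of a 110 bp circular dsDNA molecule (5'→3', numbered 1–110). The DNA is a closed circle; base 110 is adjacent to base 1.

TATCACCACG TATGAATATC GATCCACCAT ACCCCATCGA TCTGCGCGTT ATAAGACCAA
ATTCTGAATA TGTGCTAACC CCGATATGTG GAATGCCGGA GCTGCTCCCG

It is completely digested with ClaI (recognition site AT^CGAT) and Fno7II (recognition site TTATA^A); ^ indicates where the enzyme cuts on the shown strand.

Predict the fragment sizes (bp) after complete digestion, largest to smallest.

ClaI sites (ATCGAT) start at positions 18, 36.
ClaI cuts after base 2 of each site, so after positions 19, 37.
The Fno7II site (TTATAA) starts at position 49.
Fno7II cuts after base 5 of each site (before the last base), so after position 53.
Combined cut positions: 19, 37, 53.
Circular molecule, 3 cuts → 3 fragments:
  20–37 → 18 bp
  38–53 → 16 bp
  54–110 then 1–19 → 57 + 19 = 76 bp
Sorted largest to smallest: 76, 18, 16 bp.

76, 18, 16 bp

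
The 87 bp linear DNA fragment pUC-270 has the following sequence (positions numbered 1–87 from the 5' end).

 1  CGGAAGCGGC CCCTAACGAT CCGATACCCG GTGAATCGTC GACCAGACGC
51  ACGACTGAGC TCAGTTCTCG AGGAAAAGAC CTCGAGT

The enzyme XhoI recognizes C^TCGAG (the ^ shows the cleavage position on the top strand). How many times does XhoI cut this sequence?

CTCGAG occurs starting at positions 67, 81.
XhoI cuts at 2 sites.

2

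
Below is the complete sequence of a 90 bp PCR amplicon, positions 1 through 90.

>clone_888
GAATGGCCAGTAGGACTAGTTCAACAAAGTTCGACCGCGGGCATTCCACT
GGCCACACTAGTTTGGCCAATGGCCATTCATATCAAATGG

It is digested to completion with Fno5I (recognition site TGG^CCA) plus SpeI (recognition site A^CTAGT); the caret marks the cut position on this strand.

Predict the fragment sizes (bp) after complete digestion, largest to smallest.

Fno5I sites (TGGCCA) start at positions 4, 50, 64, 71.
Fno5I cuts after base 3 of each site, so after positions 6, 52, 66, 73.
SpeI sites (ACTAGT) start at positions 15, 57.
SpeI cuts after the first base of each site, so after positions 15, 57.
Combined cut positions: 6, 15, 52, 57, 66, 73.
Linear molecule, 6 cuts → 7 fragments:
  1–6 → 6 bp
  7–15 → 9 bp
  16–52 → 37 bp
  53–57 → 5 bp
  58–66 → 9 bp
  67–73 → 7 bp
  74–90 → 17 bp
Sorted largest to smallest: 37, 17, 9, 9, 7, 6, 5 bp.

37, 17, 9, 9, 7, 6, 5 bp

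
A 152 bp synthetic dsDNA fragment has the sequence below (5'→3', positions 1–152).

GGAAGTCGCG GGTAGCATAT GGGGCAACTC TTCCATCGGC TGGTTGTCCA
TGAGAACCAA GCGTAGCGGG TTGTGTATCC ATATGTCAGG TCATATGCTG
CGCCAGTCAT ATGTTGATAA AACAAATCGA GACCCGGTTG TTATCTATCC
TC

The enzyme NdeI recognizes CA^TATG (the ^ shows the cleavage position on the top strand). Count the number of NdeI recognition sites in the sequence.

CATATG occurs starting at positions 16, 80, 92, 108.
NdeI cuts at 4 sites.

4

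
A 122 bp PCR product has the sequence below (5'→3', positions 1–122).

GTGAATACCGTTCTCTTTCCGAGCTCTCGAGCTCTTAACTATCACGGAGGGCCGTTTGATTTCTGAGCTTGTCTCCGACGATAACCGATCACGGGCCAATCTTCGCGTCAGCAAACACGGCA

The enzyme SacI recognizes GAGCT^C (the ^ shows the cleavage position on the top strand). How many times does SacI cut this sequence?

2

GAGCTC occurs starting at positions 21, 29.
SacI cuts at 2 sites.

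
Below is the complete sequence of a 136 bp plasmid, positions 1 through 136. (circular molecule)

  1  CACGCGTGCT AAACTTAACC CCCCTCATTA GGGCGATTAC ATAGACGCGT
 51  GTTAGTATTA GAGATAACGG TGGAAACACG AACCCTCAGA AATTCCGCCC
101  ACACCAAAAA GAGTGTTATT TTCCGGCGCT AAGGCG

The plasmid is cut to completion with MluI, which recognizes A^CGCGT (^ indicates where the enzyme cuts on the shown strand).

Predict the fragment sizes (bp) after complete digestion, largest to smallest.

MluI sites (ACGCGT) start at positions 2, 45.
MluI cuts after the first base of each site, so after positions 2, 45.
Circular molecule, 2 cuts → 2 fragments:
  3–45 → 43 bp
  46–136 then 1–2 → 91 + 2 = 93 bp
Sorted largest to smallest: 93, 43 bp.

93, 43 bp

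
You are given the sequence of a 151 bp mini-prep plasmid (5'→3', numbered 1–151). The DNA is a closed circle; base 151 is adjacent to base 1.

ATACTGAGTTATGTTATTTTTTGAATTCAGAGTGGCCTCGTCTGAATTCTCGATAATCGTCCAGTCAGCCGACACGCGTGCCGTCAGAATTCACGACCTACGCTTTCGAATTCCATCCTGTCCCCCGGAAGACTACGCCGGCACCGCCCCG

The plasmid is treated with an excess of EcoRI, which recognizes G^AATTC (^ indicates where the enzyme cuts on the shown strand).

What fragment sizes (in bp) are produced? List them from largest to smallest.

66, 43, 21, 21 bp

EcoRI sites (GAATTC) start at positions 23, 44, 87, 108.
EcoRI cuts after the first base of each site, so after positions 23, 44, 87, 108.
Circular molecule, 4 cuts → 4 fragments:
  24–44 → 21 bp
  45–87 → 43 bp
  88–108 → 21 bp
  109–151 then 1–23 → 43 + 23 = 66 bp
Sorted largest to smallest: 66, 43, 21, 21 bp.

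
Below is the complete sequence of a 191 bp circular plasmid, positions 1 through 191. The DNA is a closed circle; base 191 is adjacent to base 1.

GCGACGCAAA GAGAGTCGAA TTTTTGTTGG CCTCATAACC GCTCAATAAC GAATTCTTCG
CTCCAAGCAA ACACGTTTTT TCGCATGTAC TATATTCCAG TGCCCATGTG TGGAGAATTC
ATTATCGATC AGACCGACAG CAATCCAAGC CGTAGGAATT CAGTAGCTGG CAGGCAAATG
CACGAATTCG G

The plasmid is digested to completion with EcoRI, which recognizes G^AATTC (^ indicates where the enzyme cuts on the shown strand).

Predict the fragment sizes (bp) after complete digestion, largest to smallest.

EcoRI sites (GAATTC) start at positions 51, 115, 156, 184.
EcoRI cuts after the first base of each site, so after positions 51, 115, 156, 184.
Circular molecule, 4 cuts → 4 fragments:
  52–115 → 64 bp
  116–156 → 41 bp
  157–184 → 28 bp
  185–191 then 1–51 → 7 + 51 = 58 bp
Sorted largest to smallest: 64, 58, 41, 28 bp.

64, 58, 41, 28 bp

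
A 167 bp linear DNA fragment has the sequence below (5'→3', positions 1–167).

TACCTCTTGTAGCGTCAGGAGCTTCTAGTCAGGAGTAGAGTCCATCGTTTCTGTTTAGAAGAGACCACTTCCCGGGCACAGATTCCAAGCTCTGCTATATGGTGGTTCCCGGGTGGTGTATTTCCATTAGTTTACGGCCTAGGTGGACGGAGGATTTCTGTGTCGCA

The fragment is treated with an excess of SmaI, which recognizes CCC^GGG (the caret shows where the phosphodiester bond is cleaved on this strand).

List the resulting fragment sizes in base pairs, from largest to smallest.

73, 57, 37 bp

SmaI sites (CCCGGG) start at positions 71, 108.
SmaI cuts after base 3 of each site, so after positions 73, 110.
Linear molecule, 2 cuts → 3 fragments:
  1–73 → 73 bp
  74–110 → 37 bp
  111–167 → 57 bp
Sorted largest to smallest: 73, 57, 37 bp.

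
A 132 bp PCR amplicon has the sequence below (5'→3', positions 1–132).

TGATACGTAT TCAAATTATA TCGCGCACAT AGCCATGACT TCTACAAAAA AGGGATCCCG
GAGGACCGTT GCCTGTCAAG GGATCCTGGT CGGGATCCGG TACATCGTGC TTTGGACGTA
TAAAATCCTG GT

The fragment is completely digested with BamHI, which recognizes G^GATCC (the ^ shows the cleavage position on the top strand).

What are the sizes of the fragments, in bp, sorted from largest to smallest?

BamHI sites (GGATCC) start at positions 53, 81, 93.
BamHI cuts after the first base of each site, so after positions 53, 81, 93.
Linear molecule, 3 cuts → 4 fragments:
  1–53 → 53 bp
  54–81 → 28 bp
  82–93 → 12 bp
  94–132 → 39 bp
Sorted largest to smallest: 53, 39, 28, 12 bp.

53, 39, 28, 12 bp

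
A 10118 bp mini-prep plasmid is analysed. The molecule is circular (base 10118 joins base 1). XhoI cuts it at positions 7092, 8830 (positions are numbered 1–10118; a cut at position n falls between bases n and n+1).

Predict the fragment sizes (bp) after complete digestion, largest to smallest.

8380, 1738 bp

Circular molecule, 2 cuts → 2 fragments:
  8830 − 7092 = 1738 bp
  wrap: 10118 − 8830 + 7092 = 8380 bp
Sorted largest to smallest: 8380, 1738 bp.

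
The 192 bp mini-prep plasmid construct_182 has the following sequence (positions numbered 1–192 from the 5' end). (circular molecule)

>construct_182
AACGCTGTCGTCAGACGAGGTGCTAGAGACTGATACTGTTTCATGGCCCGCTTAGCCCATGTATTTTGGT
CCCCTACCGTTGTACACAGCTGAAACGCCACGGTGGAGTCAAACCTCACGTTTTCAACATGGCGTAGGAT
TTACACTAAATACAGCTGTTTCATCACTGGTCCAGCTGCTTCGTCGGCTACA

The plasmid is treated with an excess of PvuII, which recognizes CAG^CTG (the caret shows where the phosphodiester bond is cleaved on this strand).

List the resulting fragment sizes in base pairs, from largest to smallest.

106, 66, 20 bp

PvuII sites (CAGCTG) start at positions 87, 153, 173.
PvuII cuts after base 3 of each site, so after positions 89, 155, 175.
Circular molecule, 3 cuts → 3 fragments:
  90–155 → 66 bp
  156–175 → 20 bp
  176–192 then 1–89 → 17 + 89 = 106 bp
Sorted largest to smallest: 106, 66, 20 bp.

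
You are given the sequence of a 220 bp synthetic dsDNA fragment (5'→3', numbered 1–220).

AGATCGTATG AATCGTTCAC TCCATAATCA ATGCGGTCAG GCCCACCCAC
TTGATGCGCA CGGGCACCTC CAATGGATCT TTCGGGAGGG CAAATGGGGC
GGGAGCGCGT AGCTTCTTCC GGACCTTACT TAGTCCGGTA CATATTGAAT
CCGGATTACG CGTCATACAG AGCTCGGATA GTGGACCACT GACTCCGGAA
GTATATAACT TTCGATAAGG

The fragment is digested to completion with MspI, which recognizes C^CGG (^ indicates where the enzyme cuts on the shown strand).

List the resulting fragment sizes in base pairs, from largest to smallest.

119, 44, 25, 16, 16 bp

MspI sites (CCGG) start at positions 119, 135, 151, 195.
MspI cuts after the first base of each site, so after positions 119, 135, 151, 195.
Linear molecule, 4 cuts → 5 fragments:
  1–119 → 119 bp
  120–135 → 16 bp
  136–151 → 16 bp
  152–195 → 44 bp
  196–220 → 25 bp
Sorted largest to smallest: 119, 44, 25, 16, 16 bp.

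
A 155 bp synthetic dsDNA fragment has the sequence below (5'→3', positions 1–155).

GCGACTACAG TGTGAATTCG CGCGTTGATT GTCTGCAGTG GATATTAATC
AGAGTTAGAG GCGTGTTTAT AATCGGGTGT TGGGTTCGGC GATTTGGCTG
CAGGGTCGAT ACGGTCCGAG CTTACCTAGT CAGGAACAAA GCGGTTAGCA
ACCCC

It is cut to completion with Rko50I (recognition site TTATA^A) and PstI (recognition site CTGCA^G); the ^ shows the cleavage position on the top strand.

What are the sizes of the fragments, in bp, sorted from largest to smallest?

53, 37, 34, 31 bp

The Rko50I site (TTATAA) starts at position 67.
Rko50I cuts after base 5 of each site (before the last base), so after position 71.
PstI sites (CTGCAG) start at positions 33, 98.
PstI cuts after base 5 of each site (before the last base), so after positions 37, 102.
Combined cut positions: 37, 71, 102.
Linear molecule, 3 cuts → 4 fragments:
  1–37 → 37 bp
  38–71 → 34 bp
  72–102 → 31 bp
  103–155 → 53 bp
Sorted largest to smallest: 53, 37, 34, 31 bp.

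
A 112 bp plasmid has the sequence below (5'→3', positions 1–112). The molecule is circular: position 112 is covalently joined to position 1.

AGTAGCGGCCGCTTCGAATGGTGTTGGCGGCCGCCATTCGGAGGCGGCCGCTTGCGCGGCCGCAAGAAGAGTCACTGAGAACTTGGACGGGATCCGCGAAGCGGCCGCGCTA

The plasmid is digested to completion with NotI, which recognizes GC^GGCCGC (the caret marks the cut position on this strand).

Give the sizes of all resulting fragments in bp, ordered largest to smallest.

NotI sites (GCGGCCGC) start at positions 5, 27, 44, 56, 101.
NotI cuts after base 2 of each site, so after positions 6, 28, 45, 57, 102.
Circular molecule, 5 cuts → 5 fragments:
  7–28 → 22 bp
  29–45 → 17 bp
  46–57 → 12 bp
  58–102 → 45 bp
  103–112 then 1–6 → 10 + 6 = 16 bp
Sorted largest to smallest: 45, 22, 17, 16, 12 bp.

45, 22, 17, 16, 12 bp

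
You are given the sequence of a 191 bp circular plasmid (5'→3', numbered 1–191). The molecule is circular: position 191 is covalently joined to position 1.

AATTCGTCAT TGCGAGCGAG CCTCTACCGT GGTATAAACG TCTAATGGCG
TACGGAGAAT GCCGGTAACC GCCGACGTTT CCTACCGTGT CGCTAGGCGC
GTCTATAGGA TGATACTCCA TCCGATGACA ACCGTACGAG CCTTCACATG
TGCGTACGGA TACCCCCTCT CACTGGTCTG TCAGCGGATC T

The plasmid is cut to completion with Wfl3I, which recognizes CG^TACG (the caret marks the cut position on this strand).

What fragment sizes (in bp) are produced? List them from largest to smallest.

87, 84, 20 bp

Wfl3I sites (CGTACG) start at positions 49, 133, 153.
Wfl3I cuts after base 2 of each site, so after positions 50, 134, 154.
Circular molecule, 3 cuts → 3 fragments:
  51–134 → 84 bp
  135–154 → 20 bp
  155–191 then 1–50 → 37 + 50 = 87 bp
Sorted largest to smallest: 87, 84, 20 bp.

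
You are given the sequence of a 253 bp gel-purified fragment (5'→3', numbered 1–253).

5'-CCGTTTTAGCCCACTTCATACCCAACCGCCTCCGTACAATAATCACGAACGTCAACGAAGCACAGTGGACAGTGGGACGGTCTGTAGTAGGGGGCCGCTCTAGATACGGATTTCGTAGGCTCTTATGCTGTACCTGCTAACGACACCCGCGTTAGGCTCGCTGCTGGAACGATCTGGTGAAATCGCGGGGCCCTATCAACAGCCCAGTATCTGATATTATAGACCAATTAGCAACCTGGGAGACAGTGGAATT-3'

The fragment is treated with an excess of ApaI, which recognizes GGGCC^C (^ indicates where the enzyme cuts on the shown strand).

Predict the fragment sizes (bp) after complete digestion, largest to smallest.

192, 61 bp

The ApaI site (GGGCCC) starts at position 188.
ApaI cuts after base 5 of each site (before the last base), so after position 192.
Linear molecule, 1 cut → 2 fragments:
  1–192 → 192 bp
  193–253 → 61 bp
Sorted largest to smallest: 192, 61 bp.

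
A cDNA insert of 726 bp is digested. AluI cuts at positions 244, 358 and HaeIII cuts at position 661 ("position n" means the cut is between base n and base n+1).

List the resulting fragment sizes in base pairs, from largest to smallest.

303, 244, 114, 65 bp

Combined cut positions (sorted): 244, 358, 661.
Linear molecule, 3 cuts → 4 fragments:
  244 − 0 = 244 bp
  358 − 244 = 114 bp
  661 − 358 = 303 bp
  726 − 661 = 65 bp
Sorted largest to smallest: 303, 244, 114, 65 bp.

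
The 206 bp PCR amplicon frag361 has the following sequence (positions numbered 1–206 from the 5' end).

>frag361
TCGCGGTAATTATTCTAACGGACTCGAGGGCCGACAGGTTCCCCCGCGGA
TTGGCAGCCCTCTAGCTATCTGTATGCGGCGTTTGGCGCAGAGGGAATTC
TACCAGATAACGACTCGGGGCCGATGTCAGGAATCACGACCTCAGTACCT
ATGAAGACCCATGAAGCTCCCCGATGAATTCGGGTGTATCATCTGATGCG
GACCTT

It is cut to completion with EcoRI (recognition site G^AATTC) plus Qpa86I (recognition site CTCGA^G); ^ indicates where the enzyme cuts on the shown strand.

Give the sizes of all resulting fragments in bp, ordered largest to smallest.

EcoRI sites (GAATTC) start at positions 95, 176.
EcoRI cuts after the first base of each site, so after positions 95, 176.
The Qpa86I site (CTCGAG) starts at position 23.
Qpa86I cuts after base 5 of each site (before the last base), so after position 27.
Combined cut positions: 27, 95, 176.
Linear molecule, 3 cuts → 4 fragments:
  1–27 → 27 bp
  28–95 → 68 bp
  96–176 → 81 bp
  177–206 → 30 bp
Sorted largest to smallest: 81, 68, 30, 27 bp.

81, 68, 30, 27 bp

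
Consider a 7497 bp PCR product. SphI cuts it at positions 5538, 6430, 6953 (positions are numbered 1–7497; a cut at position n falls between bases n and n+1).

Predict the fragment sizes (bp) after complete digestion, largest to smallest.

5538, 892, 544, 523 bp

Linear molecule, 3 cuts → 4 fragments:
  5538 − 0 = 5538 bp
  6430 − 5538 = 892 bp
  6953 − 6430 = 523 bp
  7497 − 6953 = 544 bp
Sorted largest to smallest: 5538, 892, 544, 523 bp.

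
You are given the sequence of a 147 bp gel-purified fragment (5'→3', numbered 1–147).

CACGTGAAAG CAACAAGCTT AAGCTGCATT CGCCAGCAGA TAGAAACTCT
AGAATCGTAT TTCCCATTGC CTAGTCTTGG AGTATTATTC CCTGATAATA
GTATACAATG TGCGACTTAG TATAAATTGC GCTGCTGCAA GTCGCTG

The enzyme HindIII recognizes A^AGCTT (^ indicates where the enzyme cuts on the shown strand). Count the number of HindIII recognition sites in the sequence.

1

AAGCTT occurs starting at position 15.
HindIII cuts at 1 site.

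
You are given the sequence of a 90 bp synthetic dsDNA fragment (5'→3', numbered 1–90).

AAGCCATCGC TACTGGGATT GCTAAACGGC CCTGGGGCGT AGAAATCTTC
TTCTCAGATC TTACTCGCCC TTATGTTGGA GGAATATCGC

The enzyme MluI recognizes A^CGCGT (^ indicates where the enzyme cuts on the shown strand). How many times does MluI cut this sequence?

No occurrence of ACGCGT is present in the sequence.
MluI does not cut: 0 sites.

0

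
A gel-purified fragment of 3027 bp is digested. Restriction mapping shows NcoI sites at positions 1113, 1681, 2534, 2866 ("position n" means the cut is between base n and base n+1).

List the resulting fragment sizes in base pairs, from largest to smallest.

Linear molecule, 4 cuts → 5 fragments:
  1113 − 0 = 1113 bp
  1681 − 1113 = 568 bp
  2534 − 1681 = 853 bp
  2866 − 2534 = 332 bp
  3027 − 2866 = 161 bp
Sorted largest to smallest: 1113, 853, 568, 332, 161 bp.

1113, 853, 568, 332, 161 bp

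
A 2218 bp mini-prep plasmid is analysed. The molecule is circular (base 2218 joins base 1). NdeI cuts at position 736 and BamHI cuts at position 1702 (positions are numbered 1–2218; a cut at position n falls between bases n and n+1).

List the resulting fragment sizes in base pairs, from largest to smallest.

Combined cut positions (sorted): 736, 1702.
Circular molecule, 2 cuts → 2 fragments:
  1702 − 736 = 966 bp
  wrap: 2218 − 1702 + 736 = 1252 bp
Sorted largest to smallest: 1252, 966 bp.

1252, 966 bp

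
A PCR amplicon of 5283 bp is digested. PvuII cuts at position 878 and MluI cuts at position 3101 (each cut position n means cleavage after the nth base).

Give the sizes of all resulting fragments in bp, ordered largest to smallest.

2223, 2182, 878 bp

Combined cut positions (sorted): 878, 3101.
Linear molecule, 2 cuts → 3 fragments:
  878 − 0 = 878 bp
  3101 − 878 = 2223 bp
  5283 − 3101 = 2182 bp
Sorted largest to smallest: 2223, 2182, 878 bp.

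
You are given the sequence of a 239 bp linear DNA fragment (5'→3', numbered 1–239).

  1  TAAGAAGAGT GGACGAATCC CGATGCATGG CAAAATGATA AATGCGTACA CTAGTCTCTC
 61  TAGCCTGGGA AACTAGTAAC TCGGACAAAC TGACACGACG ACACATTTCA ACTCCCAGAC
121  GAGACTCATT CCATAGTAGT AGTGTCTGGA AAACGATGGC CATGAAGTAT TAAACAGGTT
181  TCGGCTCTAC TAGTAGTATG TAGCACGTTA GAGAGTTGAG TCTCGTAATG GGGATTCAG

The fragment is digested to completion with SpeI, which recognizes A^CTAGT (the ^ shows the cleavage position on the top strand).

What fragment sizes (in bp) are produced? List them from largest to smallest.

SpeI sites (ACTAGT) start at positions 50, 72, 189.
SpeI cuts after the first base of each site, so after positions 50, 72, 189.
Linear molecule, 3 cuts → 4 fragments:
  1–50 → 50 bp
  51–72 → 22 bp
  73–189 → 117 bp
  190–239 → 50 bp
Sorted largest to smallest: 117, 50, 50, 22 bp.

117, 50, 50, 22 bp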